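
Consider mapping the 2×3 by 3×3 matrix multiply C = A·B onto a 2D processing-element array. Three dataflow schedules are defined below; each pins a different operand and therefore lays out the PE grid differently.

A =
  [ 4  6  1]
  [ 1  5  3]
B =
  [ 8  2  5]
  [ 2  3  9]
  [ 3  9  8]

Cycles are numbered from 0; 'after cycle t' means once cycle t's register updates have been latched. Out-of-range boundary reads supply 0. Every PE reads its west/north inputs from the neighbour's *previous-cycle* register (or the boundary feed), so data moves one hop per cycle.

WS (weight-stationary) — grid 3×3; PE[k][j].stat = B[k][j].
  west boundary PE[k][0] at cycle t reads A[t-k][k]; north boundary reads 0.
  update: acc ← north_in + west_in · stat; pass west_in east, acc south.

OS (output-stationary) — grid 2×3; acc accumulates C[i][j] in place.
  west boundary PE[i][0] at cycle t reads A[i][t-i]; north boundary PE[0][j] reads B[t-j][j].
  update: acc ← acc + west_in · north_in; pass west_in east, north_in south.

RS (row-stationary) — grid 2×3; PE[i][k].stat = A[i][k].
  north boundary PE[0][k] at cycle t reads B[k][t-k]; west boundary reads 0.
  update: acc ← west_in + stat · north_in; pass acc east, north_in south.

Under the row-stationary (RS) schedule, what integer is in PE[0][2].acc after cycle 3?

PE[0][2].acc = 35

RS (2×3). Following PE[0][2] plus its west/north inputs:
  step 0 · PE0,1: acc=0; fwd→0 fwd↓0
  step 0 · PE0,2: acc=0; fwd→0 fwd↓0
  step 1 · PE0,1: acc=44; fwd→44 fwd↓2
  step 1 · PE0,2: acc=0; fwd→0 fwd↓0
  step 2 · PE0,1: acc=26; fwd→26 fwd↓3
  step 2 · PE0,2: acc=47; fwd→47 fwd↓3
  step 3 · PE0,1: acc=74; fwd→74 fwd↓9
  step 3 · PE0,2: acc=35; fwd→35 fwd↓9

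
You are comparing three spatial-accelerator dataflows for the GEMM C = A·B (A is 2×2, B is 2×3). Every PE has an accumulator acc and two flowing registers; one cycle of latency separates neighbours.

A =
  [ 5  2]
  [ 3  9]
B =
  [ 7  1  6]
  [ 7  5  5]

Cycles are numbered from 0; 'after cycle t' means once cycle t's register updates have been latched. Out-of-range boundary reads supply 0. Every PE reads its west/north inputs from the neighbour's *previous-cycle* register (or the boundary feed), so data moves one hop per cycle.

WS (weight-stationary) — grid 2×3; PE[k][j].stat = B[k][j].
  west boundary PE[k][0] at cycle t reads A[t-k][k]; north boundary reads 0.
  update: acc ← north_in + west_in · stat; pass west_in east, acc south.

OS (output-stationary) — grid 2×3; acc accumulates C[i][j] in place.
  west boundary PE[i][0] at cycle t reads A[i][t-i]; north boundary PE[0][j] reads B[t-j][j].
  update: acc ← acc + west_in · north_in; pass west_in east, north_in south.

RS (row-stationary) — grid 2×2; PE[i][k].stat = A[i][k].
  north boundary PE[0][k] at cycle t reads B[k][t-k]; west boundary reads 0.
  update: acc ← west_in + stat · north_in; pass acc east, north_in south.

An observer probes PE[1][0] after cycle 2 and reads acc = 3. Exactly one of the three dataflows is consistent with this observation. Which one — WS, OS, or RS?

WS (2×3 grid), PE[1][0]:
  after 0 — PE[1][0] acc=0, pass-E 0, pass-S 0
  after 1 — PE[1][0] acc=49, pass-E 2, pass-S 49
  after 2 — PE[1][0] acc=84, pass-E 9, pass-S 84
OS (2×3 grid), PE[1][0]:
  after 0 — PE[1][0] acc=0, pass-E 0, pass-S 0
  after 1 — PE[1][0] acc=21, pass-E 3, pass-S 7
  after 2 — PE[1][0] acc=84, pass-E 9, pass-S 7
RS (2×2 grid), PE[1][0]:
  after 0 — PE[1][0] acc=0, pass-E 0, pass-S 0
  after 1 — PE[1][0] acc=21, pass-E 21, pass-S 7
  after 2 — PE[1][0] acc=3, pass-E 3, pass-S 1

dataflow = RS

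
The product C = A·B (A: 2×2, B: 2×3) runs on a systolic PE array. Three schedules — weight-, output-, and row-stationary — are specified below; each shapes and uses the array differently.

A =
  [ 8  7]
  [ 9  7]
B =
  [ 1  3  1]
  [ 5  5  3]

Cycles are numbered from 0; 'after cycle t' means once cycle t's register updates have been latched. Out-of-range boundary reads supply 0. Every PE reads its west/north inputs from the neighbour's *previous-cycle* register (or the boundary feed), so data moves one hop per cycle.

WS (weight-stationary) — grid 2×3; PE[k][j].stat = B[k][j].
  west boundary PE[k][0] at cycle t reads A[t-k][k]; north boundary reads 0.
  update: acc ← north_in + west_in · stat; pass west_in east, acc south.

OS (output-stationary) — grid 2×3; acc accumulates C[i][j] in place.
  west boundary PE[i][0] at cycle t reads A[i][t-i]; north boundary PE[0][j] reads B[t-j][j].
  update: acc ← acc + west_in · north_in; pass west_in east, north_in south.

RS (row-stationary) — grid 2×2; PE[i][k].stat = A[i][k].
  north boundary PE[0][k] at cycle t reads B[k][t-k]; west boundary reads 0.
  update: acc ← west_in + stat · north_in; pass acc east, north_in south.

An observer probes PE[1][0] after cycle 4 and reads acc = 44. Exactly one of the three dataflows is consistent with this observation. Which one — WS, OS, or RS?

— WS: 2×3; PE[1][0] trace:
  c0 r1c0: 0 / 0 / 0
  c1 r1c0: 43 / 7 / 43
  c2 r1c0: 44 / 7 / 44
  c3 r1c0: 0 / 0 / 0
  c4 r1c0: 0 / 0 / 0
— OS: 2×3; PE[1][0] trace:
  c0 r1c0: 0 / 0 / 0
  c1 r1c0: 9 / 9 / 1
  c2 r1c0: 44 / 7 / 5
  c3 r1c0: 44 / 0 / 0
  c4 r1c0: 44 / 0 / 0
— RS: 2×2; PE[1][0] trace:
  c0 r1c0: 0 / 0 / 0
  c1 r1c0: 9 / 9 / 1
  c2 r1c0: 27 / 27 / 3
  c3 r1c0: 9 / 9 / 1
  c4 r1c0: 0 / 0 / 0

dataflow = OS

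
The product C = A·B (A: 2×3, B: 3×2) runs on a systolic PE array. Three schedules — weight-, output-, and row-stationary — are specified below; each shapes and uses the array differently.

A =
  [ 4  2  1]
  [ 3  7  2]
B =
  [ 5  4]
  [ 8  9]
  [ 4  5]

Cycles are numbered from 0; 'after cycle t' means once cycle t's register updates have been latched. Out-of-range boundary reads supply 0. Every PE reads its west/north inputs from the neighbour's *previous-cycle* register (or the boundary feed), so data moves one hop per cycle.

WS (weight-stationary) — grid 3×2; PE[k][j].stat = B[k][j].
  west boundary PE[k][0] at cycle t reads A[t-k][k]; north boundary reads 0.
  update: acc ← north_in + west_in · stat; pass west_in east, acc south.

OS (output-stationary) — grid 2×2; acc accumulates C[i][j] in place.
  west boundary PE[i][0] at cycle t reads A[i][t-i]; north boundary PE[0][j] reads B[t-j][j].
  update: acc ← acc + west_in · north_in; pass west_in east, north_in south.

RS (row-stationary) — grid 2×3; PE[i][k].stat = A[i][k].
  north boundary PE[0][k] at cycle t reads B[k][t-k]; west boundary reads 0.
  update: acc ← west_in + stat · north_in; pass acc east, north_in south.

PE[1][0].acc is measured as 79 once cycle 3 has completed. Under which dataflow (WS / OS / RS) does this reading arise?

dataflow = OS

WS [3×2] PE[1][0] across cycles:
  t=0 PE[1][0]: acc=0 h=0 v=0
  t=1 PE[1][0]: acc=36 h=2 v=36
  t=2 PE[1][0]: acc=71 h=7 v=71
  t=3 PE[1][0]: acc=0 h=0 v=0
OS [2×2] PE[1][0] across cycles:
  t=0 PE[1][0]: acc=0 h=0 v=0
  t=1 PE[1][0]: acc=15 h=3 v=5
  t=2 PE[1][0]: acc=71 h=7 v=8
  t=3 PE[1][0]: acc=79 h=2 v=4
RS [2×3] PE[1][0] across cycles:
  t=0 PE[1][0]: acc=0 h=0 v=0
  t=1 PE[1][0]: acc=15 h=15 v=5
  t=2 PE[1][0]: acc=12 h=12 v=4
  t=3 PE[1][0]: acc=0 h=0 v=0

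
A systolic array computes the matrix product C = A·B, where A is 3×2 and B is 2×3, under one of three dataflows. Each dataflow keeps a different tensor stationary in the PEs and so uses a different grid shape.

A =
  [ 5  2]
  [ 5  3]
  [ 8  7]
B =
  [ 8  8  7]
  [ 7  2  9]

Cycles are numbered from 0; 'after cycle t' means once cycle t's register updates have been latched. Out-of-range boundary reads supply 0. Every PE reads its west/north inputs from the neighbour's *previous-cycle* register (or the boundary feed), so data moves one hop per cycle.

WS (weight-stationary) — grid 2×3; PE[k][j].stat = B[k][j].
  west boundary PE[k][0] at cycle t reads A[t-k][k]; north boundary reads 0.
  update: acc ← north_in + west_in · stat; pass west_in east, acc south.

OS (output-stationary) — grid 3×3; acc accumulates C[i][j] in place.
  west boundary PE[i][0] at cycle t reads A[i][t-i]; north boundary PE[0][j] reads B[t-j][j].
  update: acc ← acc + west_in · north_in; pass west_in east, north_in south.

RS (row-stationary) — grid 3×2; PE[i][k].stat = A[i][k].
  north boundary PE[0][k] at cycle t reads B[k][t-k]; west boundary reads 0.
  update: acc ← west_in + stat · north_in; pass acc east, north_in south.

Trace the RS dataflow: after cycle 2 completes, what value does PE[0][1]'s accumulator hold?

RS on a 3×2 grid — tracing PE[0][1] and its feeders:
  after 0 — PE[0][0] acc=40, pass-E 40, pass-S 8
  after 0 — PE[0][1] acc=0, pass-E 0, pass-S 0
  after 1 — PE[0][0] acc=40, pass-E 40, pass-S 8
  after 1 — PE[0][1] acc=54, pass-E 54, pass-S 7
  after 2 — PE[0][0] acc=35, pass-E 35, pass-S 7
  after 2 — PE[0][1] acc=44, pass-E 44, pass-S 2

PE[0][1].acc = 44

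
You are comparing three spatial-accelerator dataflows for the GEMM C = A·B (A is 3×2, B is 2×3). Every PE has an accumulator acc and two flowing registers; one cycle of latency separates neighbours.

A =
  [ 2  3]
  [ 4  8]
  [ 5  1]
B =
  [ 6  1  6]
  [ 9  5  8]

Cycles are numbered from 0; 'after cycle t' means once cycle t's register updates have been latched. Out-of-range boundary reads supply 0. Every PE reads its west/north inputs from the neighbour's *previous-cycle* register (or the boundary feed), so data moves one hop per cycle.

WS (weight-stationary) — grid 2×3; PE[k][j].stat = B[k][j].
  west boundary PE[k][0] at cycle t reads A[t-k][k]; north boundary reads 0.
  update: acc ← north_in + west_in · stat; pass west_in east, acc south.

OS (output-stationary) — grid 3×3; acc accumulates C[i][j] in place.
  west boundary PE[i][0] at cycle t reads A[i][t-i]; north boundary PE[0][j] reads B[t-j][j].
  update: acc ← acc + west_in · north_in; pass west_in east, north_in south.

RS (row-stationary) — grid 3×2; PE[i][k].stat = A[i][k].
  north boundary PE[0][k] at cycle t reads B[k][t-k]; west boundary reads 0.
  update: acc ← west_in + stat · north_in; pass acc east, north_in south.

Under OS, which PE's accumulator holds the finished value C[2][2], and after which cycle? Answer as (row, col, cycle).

OS — PE[2][2] is where C[2][2] collects:
  [0] (2,2) acc=0 (h:0 v:0)
  [1] (2,2) acc=0 (h:0 v:0)
  [2] (2,2) acc=0 (h:0 v:0)
  [3] (2,2) acc=0 (h:0 v:0)
  [4] (2,2) acc=30 (h:5 v:6)
  [5] (2,2) acc=38 (h:1 v:8)

(row, col, cycle) = (2, 2, 5)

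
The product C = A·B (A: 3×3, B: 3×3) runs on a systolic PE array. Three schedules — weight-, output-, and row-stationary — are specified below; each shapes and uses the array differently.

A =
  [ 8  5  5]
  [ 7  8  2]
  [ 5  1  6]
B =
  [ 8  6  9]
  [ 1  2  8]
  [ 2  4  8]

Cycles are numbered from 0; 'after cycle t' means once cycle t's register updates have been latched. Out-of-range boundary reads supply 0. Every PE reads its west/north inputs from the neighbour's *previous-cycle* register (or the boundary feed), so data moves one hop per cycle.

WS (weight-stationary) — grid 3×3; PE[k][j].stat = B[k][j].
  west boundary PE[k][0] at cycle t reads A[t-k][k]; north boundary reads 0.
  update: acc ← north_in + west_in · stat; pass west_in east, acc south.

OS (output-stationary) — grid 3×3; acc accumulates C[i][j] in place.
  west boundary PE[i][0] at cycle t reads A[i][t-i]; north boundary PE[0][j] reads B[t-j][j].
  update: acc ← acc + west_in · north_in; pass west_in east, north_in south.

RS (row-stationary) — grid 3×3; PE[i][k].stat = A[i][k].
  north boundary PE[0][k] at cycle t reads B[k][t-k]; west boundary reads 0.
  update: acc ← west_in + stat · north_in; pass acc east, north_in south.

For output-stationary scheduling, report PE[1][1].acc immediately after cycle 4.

OS (3×3). Following PE[1][1] plus its west/north inputs:
  cycle 0: PE[0][1] → acc 0, east 0, south 0
  cycle 0: PE[1][0] → acc 0, east 0, south 0
  cycle 0: PE[1][1] → acc 0, east 0, south 0
  cycle 1: PE[0][1] → acc 48, east 8, south 6
  cycle 1: PE[1][0] → acc 56, east 7, south 8
  cycle 1: PE[1][1] → acc 0, east 0, south 0
  cycle 2: PE[0][1] → acc 58, east 5, south 2
  cycle 2: PE[1][0] → acc 64, east 8, south 1
  cycle 2: PE[1][1] → acc 42, east 7, south 6
  cycle 3: PE[0][1] → acc 78, east 5, south 4
  cycle 3: PE[1][0] → acc 68, east 2, south 2
  cycle 3: PE[1][1] → acc 58, east 8, south 2
  cycle 4: PE[0][1] → acc 78, east 0, south 0
  cycle 4: PE[1][0] → acc 68, east 0, south 0
  cycle 4: PE[1][1] → acc 66, east 2, south 4

PE[1][1].acc = 66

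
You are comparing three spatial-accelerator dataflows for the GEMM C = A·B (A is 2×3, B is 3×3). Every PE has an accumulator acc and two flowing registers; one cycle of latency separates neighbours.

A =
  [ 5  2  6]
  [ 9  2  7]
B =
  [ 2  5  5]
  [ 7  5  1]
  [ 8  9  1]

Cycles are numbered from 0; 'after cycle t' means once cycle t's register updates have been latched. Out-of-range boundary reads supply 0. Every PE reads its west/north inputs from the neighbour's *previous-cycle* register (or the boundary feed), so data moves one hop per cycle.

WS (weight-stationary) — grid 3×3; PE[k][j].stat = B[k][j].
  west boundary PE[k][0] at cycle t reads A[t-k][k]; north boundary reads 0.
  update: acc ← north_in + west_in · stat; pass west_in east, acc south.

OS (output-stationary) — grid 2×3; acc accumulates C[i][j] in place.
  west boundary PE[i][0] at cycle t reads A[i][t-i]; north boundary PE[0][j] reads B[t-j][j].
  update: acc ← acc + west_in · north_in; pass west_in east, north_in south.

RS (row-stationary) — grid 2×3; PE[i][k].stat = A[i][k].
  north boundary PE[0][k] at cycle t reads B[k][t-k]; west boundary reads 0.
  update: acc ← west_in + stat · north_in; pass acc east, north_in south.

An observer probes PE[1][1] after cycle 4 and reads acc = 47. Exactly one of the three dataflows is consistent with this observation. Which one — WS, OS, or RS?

dataflow = RS

— WS: 3×3; PE[1][1] trace:
  [0] (1,1) acc=0 (h:0 v:0)
  [1] (1,1) acc=0 (h:0 v:0)
  [2] (1,1) acc=35 (h:2 v:35)
  [3] (1,1) acc=55 (h:2 v:55)
  [4] (1,1) acc=0 (h:0 v:0)
— OS: 2×3; PE[1][1] trace:
  [0] (1,1) acc=0 (h:0 v:0)
  [1] (1,1) acc=0 (h:0 v:0)
  [2] (1,1) acc=45 (h:9 v:5)
  [3] (1,1) acc=55 (h:2 v:5)
  [4] (1,1) acc=118 (h:7 v:9)
— RS: 2×3; PE[1][1] trace:
  [0] (1,1) acc=0 (h:0 v:0)
  [1] (1,1) acc=0 (h:0 v:0)
  [2] (1,1) acc=32 (h:32 v:7)
  [3] (1,1) acc=55 (h:55 v:5)
  [4] (1,1) acc=47 (h:47 v:1)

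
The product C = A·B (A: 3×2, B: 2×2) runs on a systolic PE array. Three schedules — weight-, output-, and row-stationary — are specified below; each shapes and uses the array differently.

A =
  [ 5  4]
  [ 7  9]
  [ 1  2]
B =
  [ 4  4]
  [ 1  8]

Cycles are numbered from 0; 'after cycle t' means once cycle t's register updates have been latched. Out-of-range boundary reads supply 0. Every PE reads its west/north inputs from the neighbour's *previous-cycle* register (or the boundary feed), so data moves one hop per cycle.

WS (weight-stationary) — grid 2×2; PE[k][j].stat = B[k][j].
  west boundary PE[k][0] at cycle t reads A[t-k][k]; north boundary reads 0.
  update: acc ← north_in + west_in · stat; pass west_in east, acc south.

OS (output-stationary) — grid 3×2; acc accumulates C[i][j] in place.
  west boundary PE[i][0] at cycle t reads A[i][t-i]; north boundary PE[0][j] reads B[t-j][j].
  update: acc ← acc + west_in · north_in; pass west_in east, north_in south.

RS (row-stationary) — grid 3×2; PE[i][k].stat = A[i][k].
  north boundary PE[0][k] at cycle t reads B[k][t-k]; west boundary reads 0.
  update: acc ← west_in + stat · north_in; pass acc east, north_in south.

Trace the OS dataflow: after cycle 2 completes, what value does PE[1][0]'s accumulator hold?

PE[1][0].acc = 37

OS on a 3×2 grid — tracing PE[1][0] and its feeders:
  cycle 0: PE[0][0] → acc 20, east 5, south 4
  cycle 0: PE[1][0] → acc 0, east 0, south 0
  cycle 1: PE[0][0] → acc 24, east 4, south 1
  cycle 1: PE[1][0] → acc 28, east 7, south 4
  cycle 2: PE[0][0] → acc 24, east 0, south 0
  cycle 2: PE[1][0] → acc 37, east 9, south 1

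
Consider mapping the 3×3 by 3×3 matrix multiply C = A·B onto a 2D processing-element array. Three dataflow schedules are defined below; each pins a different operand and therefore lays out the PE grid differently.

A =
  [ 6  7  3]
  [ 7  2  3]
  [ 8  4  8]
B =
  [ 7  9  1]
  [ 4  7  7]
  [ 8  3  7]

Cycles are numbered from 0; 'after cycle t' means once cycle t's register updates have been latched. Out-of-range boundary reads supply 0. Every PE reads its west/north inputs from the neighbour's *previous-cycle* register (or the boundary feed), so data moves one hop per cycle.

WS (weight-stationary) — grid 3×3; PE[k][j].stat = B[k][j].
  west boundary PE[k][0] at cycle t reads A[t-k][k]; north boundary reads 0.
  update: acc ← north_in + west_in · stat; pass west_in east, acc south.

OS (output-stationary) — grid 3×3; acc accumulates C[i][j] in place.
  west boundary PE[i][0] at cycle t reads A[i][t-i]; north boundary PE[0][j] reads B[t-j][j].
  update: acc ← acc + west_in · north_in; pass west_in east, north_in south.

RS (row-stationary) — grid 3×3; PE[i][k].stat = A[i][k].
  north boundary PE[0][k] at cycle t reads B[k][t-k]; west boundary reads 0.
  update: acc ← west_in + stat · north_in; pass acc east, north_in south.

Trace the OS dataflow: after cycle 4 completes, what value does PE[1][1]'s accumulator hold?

PE[1][1].acc = 86

OS 3×3: PE[1][1] cycle-by-cycle (with neighbour feeds):
  c0 r0c1: 0 / 0 / 0
  c0 r1c0: 0 / 0 / 0
  c0 r1c1: 0 / 0 / 0
  c1 r0c1: 54 / 6 / 9
  c1 r1c0: 49 / 7 / 7
  c1 r1c1: 0 / 0 / 0
  c2 r0c1: 103 / 7 / 7
  c2 r1c0: 57 / 2 / 4
  c2 r1c1: 63 / 7 / 9
  c3 r0c1: 112 / 3 / 3
  c3 r1c0: 81 / 3 / 8
  c3 r1c1: 77 / 2 / 7
  c4 r0c1: 112 / 0 / 0
  c4 r1c0: 81 / 0 / 0
  c4 r1c1: 86 / 3 / 3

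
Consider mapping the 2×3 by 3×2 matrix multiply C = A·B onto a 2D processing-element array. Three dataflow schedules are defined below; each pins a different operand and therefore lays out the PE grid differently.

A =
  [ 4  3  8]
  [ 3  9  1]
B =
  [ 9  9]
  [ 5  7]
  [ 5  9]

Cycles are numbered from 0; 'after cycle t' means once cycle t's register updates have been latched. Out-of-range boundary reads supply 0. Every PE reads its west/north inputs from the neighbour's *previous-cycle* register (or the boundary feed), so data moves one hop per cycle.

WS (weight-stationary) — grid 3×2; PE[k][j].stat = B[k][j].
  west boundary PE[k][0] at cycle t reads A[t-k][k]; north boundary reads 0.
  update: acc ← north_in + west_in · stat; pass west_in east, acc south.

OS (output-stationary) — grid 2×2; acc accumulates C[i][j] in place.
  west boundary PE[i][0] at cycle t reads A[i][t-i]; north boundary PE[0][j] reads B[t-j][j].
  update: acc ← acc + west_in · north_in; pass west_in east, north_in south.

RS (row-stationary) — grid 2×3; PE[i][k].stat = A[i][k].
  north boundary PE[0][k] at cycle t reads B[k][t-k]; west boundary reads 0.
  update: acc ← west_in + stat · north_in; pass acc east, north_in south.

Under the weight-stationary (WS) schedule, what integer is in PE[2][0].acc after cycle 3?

WS on a 3×2 grid — tracing PE[2][0] and its feeders:
  cycle 0: PE[1][0] → acc 0, east 0, south 0
  cycle 0: PE[2][0] → acc 0, east 0, south 0
  cycle 1: PE[1][0] → acc 51, east 3, south 51
  cycle 1: PE[2][0] → acc 0, east 0, south 0
  cycle 2: PE[1][0] → acc 72, east 9, south 72
  cycle 2: PE[2][0] → acc 91, east 8, south 91
  cycle 3: PE[1][0] → acc 0, east 0, south 0
  cycle 3: PE[2][0] → acc 77, east 1, south 77

PE[2][0].acc = 77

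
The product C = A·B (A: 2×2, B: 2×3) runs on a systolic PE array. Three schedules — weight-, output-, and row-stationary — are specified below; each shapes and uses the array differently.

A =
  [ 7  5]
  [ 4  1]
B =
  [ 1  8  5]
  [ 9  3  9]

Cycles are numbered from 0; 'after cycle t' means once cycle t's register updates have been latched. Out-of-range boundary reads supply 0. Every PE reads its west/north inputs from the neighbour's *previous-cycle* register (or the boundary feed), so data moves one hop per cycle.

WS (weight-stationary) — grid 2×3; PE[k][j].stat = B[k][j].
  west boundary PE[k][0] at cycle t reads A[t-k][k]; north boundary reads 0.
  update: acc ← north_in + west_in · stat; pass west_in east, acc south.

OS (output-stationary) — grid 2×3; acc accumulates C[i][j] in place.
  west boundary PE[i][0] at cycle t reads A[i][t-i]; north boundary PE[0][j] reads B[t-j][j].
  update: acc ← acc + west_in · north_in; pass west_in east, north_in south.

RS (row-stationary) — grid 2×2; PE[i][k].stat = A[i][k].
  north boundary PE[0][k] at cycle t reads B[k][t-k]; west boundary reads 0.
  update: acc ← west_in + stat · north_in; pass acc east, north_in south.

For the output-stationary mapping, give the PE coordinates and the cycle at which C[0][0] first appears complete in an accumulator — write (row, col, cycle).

Under OS, C[0][0] lands at PE[0][0]:
  t=0 PE[0][0]: acc=7 h=7 v=1
  t=1 PE[0][0]: acc=52 h=5 v=9

(row, col, cycle) = (0, 0, 1)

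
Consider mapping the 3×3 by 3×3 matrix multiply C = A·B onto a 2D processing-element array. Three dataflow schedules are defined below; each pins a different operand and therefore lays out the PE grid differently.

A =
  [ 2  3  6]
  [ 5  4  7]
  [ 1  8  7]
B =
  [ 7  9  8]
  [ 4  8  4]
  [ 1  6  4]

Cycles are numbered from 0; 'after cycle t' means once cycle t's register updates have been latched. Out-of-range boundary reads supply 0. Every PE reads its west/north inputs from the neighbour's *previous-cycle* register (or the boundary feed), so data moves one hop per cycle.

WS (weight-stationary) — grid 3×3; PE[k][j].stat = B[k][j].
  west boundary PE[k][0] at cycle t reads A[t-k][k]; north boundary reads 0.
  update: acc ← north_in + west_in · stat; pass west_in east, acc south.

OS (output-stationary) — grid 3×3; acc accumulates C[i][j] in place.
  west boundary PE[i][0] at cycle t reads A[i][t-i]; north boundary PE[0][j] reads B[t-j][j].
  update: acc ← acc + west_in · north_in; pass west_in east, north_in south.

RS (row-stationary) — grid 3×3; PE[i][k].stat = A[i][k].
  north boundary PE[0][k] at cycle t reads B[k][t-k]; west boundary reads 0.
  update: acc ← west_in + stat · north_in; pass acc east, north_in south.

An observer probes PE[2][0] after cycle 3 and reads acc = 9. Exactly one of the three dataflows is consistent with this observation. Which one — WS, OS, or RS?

dataflow = RS

Under WS (3×3), PE[2][0]:
  after 0 — PE[2][0] acc=0, pass-E 0, pass-S 0
  after 1 — PE[2][0] acc=0, pass-E 0, pass-S 0
  after 2 — PE[2][0] acc=32, pass-E 6, pass-S 32
  after 3 — PE[2][0] acc=58, pass-E 7, pass-S 58
Under OS (3×3), PE[2][0]:
  after 0 — PE[2][0] acc=0, pass-E 0, pass-S 0
  after 1 — PE[2][0] acc=0, pass-E 0, pass-S 0
  after 2 — PE[2][0] acc=7, pass-E 1, pass-S 7
  after 3 — PE[2][0] acc=39, pass-E 8, pass-S 4
Under RS (3×3), PE[2][0]:
  after 0 — PE[2][0] acc=0, pass-E 0, pass-S 0
  after 1 — PE[2][0] acc=0, pass-E 0, pass-S 0
  after 2 — PE[2][0] acc=7, pass-E 7, pass-S 7
  after 3 — PE[2][0] acc=9, pass-E 9, pass-S 9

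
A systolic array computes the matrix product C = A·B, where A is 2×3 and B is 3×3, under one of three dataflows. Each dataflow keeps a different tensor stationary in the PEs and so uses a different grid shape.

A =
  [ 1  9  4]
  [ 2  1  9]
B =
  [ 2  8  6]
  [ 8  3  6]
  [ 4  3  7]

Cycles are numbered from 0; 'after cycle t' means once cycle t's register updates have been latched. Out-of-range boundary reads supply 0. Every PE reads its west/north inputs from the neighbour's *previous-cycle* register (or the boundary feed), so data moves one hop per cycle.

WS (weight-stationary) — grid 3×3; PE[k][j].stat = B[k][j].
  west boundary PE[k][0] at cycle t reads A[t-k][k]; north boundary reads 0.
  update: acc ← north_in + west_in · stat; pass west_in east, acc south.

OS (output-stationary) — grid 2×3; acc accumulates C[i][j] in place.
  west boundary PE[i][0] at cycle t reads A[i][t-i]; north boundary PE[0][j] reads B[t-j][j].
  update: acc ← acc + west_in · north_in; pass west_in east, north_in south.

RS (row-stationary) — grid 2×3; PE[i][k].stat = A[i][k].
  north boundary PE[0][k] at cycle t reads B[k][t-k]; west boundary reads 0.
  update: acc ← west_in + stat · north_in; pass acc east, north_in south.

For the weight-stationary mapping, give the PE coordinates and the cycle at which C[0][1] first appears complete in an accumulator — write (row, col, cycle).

Under WS, C[0][1] lands at PE[2][1]:
  [0] (2,1) acc=0 (h:0 v:0)
  [1] (2,1) acc=0 (h:0 v:0)
  [2] (2,1) acc=0 (h:0 v:0)
  [3] (2,1) acc=47 (h:4 v:47)

(row, col, cycle) = (2, 1, 3)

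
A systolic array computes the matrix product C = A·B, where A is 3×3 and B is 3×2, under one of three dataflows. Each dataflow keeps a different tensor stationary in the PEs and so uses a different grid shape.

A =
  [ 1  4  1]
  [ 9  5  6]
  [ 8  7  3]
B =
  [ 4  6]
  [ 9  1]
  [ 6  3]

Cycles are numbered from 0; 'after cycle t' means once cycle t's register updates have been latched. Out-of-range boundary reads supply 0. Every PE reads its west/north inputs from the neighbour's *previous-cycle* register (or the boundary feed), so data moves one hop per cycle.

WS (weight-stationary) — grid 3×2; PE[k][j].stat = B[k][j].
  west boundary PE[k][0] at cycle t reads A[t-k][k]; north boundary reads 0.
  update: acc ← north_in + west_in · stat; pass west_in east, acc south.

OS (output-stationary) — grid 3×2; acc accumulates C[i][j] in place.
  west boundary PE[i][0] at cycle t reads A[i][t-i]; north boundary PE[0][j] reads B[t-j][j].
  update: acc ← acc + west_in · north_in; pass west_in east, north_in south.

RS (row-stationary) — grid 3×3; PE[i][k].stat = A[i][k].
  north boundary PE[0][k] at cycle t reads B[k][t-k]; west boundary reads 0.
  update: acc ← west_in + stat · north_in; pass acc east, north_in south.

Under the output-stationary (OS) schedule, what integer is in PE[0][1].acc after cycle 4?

PE[0][1].acc = 13

OS (3×2). Following PE[0][1] plus its west/north inputs:
  cycle 0: PE[0][0] → acc 4, east 1, south 4
  cycle 0: PE[0][1] → acc 0, east 0, south 0
  cycle 1: PE[0][0] → acc 40, east 4, south 9
  cycle 1: PE[0][1] → acc 6, east 1, south 6
  cycle 2: PE[0][0] → acc 46, east 1, south 6
  cycle 2: PE[0][1] → acc 10, east 4, south 1
  cycle 3: PE[0][0] → acc 46, east 0, south 0
  cycle 3: PE[0][1] → acc 13, east 1, south 3
  cycle 4: PE[0][0] → acc 46, east 0, south 0
  cycle 4: PE[0][1] → acc 13, east 0, south 0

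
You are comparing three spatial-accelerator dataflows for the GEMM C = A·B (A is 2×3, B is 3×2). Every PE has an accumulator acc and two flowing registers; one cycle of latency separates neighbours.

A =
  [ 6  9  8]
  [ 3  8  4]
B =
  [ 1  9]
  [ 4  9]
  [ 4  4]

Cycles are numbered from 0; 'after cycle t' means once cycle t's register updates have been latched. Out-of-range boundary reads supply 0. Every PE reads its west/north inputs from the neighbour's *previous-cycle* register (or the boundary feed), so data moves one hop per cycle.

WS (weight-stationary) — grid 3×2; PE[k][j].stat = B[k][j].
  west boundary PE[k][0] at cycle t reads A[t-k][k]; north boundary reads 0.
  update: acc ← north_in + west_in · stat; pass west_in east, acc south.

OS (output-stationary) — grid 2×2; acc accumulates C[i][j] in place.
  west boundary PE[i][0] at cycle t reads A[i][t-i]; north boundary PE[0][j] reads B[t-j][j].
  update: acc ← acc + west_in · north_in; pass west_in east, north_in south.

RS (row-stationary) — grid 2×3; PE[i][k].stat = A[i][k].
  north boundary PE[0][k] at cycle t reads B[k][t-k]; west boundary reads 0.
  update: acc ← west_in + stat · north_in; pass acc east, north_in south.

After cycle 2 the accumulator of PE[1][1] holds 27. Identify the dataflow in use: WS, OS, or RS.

dataflow = OS

Under WS (3×2), PE[1][1]:
  step 0 · PE1,1: acc=0; fwd→0 fwd↓0
  step 1 · PE1,1: acc=0; fwd→0 fwd↓0
  step 2 · PE1,1: acc=135; fwd→9 fwd↓135
Under OS (2×2), PE[1][1]:
  step 0 · PE1,1: acc=0; fwd→0 fwd↓0
  step 1 · PE1,1: acc=0; fwd→0 fwd↓0
  step 2 · PE1,1: acc=27; fwd→3 fwd↓9
Under RS (2×3), PE[1][1]:
  step 0 · PE1,1: acc=0; fwd→0 fwd↓0
  step 1 · PE1,1: acc=0; fwd→0 fwd↓0
  step 2 · PE1,1: acc=35; fwd→35 fwd↓4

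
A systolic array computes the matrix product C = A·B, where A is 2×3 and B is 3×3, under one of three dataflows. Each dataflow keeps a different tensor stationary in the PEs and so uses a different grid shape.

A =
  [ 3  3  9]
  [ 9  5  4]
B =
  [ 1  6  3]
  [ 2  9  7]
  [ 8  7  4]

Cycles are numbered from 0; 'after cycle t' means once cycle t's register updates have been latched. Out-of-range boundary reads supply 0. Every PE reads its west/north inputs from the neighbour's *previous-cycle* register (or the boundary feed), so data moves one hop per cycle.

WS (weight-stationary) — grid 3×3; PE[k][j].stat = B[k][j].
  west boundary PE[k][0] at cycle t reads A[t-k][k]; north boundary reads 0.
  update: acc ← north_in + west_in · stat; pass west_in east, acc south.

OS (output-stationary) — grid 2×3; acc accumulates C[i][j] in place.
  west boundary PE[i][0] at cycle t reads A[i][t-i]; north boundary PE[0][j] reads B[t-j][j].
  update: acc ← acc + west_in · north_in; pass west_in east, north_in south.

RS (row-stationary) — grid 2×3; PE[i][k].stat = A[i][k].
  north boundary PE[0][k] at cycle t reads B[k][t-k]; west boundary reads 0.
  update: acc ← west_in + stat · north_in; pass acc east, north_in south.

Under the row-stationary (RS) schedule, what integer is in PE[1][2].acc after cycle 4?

RS on a 2×3 grid — tracing PE[1][2] and its feeders:
  after 0 — PE[0][2] acc=0, pass-E 0, pass-S 0
  after 0 — PE[1][1] acc=0, pass-E 0, pass-S 0
  after 0 — PE[1][2] acc=0, pass-E 0, pass-S 0
  after 1 — PE[0][2] acc=0, pass-E 0, pass-S 0
  after 1 — PE[1][1] acc=0, pass-E 0, pass-S 0
  after 1 — PE[1][2] acc=0, pass-E 0, pass-S 0
  after 2 — PE[0][2] acc=81, pass-E 81, pass-S 8
  after 2 — PE[1][1] acc=19, pass-E 19, pass-S 2
  after 2 — PE[1][2] acc=0, pass-E 0, pass-S 0
  after 3 — PE[0][2] acc=108, pass-E 108, pass-S 7
  after 3 — PE[1][1] acc=99, pass-E 99, pass-S 9
  after 3 — PE[1][2] acc=51, pass-E 51, pass-S 8
  after 4 — PE[0][2] acc=66, pass-E 66, pass-S 4
  after 4 — PE[1][1] acc=62, pass-E 62, pass-S 7
  after 4 — PE[1][2] acc=127, pass-E 127, pass-S 7

PE[1][2].acc = 127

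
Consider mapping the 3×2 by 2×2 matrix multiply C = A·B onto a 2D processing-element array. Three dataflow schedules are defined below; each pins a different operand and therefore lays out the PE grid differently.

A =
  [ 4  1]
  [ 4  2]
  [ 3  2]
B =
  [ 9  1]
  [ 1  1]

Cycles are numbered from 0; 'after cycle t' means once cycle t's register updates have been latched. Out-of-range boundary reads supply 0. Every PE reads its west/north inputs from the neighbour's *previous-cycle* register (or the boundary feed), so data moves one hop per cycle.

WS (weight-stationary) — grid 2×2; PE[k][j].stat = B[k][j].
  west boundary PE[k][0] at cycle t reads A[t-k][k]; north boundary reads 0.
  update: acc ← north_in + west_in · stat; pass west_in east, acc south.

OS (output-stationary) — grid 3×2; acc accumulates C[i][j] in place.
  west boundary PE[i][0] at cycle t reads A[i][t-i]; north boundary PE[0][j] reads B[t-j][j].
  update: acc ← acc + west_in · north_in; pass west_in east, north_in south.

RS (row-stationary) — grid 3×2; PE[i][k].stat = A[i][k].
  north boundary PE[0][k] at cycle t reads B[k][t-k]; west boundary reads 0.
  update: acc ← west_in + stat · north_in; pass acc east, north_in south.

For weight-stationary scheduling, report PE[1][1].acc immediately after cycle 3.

PE[1][1].acc = 6

WS (2×2). Following PE[1][1] plus its west/north inputs:
  t=0 PE[0][1]: acc=0 h=0 v=0
  t=0 PE[1][0]: acc=0 h=0 v=0
  t=0 PE[1][1]: acc=0 h=0 v=0
  t=1 PE[0][1]: acc=4 h=4 v=4
  t=1 PE[1][0]: acc=37 h=1 v=37
  t=1 PE[1][1]: acc=0 h=0 v=0
  t=2 PE[0][1]: acc=4 h=4 v=4
  t=2 PE[1][0]: acc=38 h=2 v=38
  t=2 PE[1][1]: acc=5 h=1 v=5
  t=3 PE[0][1]: acc=3 h=3 v=3
  t=3 PE[1][0]: acc=29 h=2 v=29
  t=3 PE[1][1]: acc=6 h=2 v=6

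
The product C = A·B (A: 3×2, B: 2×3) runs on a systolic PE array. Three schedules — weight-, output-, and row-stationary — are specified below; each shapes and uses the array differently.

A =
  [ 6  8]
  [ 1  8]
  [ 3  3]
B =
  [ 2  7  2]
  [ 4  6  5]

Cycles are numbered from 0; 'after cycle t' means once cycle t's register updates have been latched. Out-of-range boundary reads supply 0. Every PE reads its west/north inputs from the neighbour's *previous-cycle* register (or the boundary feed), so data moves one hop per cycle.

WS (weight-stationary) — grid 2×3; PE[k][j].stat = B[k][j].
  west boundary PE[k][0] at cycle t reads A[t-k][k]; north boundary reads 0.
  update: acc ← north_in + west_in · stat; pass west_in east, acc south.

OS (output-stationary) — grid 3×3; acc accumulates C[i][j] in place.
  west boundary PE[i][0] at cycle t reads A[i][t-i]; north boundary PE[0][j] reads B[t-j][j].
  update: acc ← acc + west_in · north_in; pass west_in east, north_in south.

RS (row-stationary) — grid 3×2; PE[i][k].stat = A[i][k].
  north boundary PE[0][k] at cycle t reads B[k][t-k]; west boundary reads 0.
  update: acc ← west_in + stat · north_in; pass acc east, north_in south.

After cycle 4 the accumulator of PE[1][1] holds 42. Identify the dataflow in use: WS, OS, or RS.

WS [2×3] PE[1][1] across cycles:
  0: (1,1).acc=0  regs=<0,0>
  1: (1,1).acc=0  regs=<0,0>
  2: (1,1).acc=90  regs=<8,90>
  3: (1,1).acc=55  regs=<8,55>
  4: (1,1).acc=39  regs=<3,39>
OS [3×3] PE[1][1] across cycles:
  0: (1,1).acc=0  regs=<0,0>
  1: (1,1).acc=0  regs=<0,0>
  2: (1,1).acc=7  regs=<1,7>
  3: (1,1).acc=55  regs=<8,6>
  4: (1,1).acc=55  regs=<0,0>
RS [3×2] PE[1][1] across cycles:
  0: (1,1).acc=0  regs=<0,0>
  1: (1,1).acc=0  regs=<0,0>
  2: (1,1).acc=34  regs=<34,4>
  3: (1,1).acc=55  regs=<55,6>
  4: (1,1).acc=42  regs=<42,5>

dataflow = RS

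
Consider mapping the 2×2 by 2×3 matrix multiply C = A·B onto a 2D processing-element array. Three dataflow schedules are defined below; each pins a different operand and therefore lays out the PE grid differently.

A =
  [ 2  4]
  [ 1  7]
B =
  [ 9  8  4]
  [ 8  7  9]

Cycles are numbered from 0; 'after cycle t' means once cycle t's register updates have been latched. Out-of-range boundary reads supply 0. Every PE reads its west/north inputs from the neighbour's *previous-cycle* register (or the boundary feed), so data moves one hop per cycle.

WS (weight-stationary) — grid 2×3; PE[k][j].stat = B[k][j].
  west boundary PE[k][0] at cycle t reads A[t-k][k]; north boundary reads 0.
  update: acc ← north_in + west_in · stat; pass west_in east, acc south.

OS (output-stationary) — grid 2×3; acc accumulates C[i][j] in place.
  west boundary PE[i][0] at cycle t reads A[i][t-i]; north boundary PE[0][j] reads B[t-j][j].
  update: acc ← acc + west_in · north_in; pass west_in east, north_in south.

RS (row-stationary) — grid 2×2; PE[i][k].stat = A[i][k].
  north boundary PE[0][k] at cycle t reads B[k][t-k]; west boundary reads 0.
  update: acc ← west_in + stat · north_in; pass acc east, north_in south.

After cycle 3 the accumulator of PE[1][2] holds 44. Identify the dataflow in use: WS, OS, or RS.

dataflow = WS

WS [2×3] PE[1][2] across cycles:
  0: (1,2).acc=0  regs=<0,0>
  1: (1,2).acc=0  regs=<0,0>
  2: (1,2).acc=0  regs=<0,0>
  3: (1,2).acc=44  regs=<4,44>
OS [2×3] PE[1][2] across cycles:
  0: (1,2).acc=0  regs=<0,0>
  1: (1,2).acc=0  regs=<0,0>
  2: (1,2).acc=0  regs=<0,0>
  3: (1,2).acc=4  regs=<1,4>
— RS: 2×2 array has no PE[1][2].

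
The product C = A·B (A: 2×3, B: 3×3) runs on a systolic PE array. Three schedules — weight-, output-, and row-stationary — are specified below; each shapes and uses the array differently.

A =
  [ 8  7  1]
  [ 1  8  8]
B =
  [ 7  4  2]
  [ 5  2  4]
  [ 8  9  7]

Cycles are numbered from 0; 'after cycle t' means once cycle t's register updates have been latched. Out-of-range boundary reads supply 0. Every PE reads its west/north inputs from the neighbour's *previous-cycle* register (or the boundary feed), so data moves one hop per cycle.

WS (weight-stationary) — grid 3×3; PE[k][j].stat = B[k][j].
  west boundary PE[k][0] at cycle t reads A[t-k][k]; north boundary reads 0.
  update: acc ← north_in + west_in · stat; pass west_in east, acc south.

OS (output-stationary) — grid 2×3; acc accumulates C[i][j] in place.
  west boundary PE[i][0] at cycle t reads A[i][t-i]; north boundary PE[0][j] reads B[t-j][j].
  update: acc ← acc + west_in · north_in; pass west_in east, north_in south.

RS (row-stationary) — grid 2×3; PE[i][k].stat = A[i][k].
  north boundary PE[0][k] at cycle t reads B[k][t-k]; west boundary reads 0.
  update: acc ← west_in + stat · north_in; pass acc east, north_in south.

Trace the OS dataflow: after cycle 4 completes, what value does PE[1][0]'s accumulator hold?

OS 2×3: PE[1][0] cycle-by-cycle (with neighbour feeds):
  after 0 — PE[0][0] acc=56, pass-E 8, pass-S 7
  after 0 — PE[1][0] acc=0, pass-E 0, pass-S 0
  after 1 — PE[0][0] acc=91, pass-E 7, pass-S 5
  after 1 — PE[1][0] acc=7, pass-E 1, pass-S 7
  after 2 — PE[0][0] acc=99, pass-E 1, pass-S 8
  after 2 — PE[1][0] acc=47, pass-E 8, pass-S 5
  after 3 — PE[0][0] acc=99, pass-E 0, pass-S 0
  after 3 — PE[1][0] acc=111, pass-E 8, pass-S 8
  after 4 — PE[0][0] acc=99, pass-E 0, pass-S 0
  after 4 — PE[1][0] acc=111, pass-E 0, pass-S 0

PE[1][0].acc = 111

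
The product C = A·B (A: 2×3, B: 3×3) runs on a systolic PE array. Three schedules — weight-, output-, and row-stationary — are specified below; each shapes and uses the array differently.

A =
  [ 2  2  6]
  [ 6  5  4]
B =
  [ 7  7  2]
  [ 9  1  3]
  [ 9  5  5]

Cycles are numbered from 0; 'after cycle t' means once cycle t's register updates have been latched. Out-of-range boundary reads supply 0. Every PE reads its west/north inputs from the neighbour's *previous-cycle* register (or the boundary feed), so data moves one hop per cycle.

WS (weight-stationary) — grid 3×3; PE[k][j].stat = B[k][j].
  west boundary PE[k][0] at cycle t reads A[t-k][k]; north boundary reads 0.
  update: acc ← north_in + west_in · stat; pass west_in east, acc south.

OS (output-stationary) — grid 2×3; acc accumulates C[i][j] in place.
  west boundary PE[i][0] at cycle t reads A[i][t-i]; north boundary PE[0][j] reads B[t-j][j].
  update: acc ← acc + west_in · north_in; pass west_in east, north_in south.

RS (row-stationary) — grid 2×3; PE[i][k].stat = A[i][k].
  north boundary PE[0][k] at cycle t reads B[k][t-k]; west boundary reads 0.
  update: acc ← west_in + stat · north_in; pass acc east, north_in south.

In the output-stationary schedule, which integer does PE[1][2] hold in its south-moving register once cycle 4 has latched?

Tracing OS — 2×3 array, target PE[1][2]:
  after 0 — PE[0][2] acc=0, pass-E 0, pass-S 0
  after 0 — PE[1][1] acc=0, pass-E 0, pass-S 0
  after 0 — PE[1][2] acc=0, pass-E 0, pass-S 0
  after 1 — PE[0][2] acc=0, pass-E 0, pass-S 0
  after 1 — PE[1][1] acc=0, pass-E 0, pass-S 0
  after 1 — PE[1][2] acc=0, pass-E 0, pass-S 0
  after 2 — PE[0][2] acc=4, pass-E 2, pass-S 2
  after 2 — PE[1][1] acc=42, pass-E 6, pass-S 7
  after 2 — PE[1][2] acc=0, pass-E 0, pass-S 0
  after 3 — PE[0][2] acc=10, pass-E 2, pass-S 3
  after 3 — PE[1][1] acc=47, pass-E 5, pass-S 1
  after 3 — PE[1][2] acc=12, pass-E 6, pass-S 2
  after 4 — PE[0][2] acc=40, pass-E 6, pass-S 5
  after 4 — PE[1][1] acc=67, pass-E 4, pass-S 5
  after 4 — PE[1][2] acc=27, pass-E 5, pass-S 3

register = 3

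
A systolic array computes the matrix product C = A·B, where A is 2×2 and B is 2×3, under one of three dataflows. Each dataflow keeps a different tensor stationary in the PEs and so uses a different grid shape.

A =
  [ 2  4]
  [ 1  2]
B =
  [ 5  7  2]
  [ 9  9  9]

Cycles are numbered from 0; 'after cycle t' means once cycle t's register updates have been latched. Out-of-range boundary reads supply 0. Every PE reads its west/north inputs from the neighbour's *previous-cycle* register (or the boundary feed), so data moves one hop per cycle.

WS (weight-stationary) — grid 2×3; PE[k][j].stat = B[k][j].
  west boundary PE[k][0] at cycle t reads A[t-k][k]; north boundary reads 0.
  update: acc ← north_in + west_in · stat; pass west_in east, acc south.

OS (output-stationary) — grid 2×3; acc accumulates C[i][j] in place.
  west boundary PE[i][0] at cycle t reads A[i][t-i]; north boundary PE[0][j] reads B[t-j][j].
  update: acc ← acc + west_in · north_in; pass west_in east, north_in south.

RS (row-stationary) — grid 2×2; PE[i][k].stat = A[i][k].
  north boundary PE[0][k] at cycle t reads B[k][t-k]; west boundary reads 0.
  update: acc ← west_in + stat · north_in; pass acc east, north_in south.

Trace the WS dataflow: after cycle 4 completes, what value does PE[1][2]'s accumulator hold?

WS 2×3: PE[1][2] cycle-by-cycle (with neighbour feeds):
  [0] (0,2) acc=0 (h:0 v:0)
  [0] (1,1) acc=0 (h:0 v:0)
  [0] (1,2) acc=0 (h:0 v:0)
  [1] (0,2) acc=0 (h:0 v:0)
  [1] (1,1) acc=0 (h:0 v:0)
  [1] (1,2) acc=0 (h:0 v:0)
  [2] (0,2) acc=4 (h:2 v:4)
  [2] (1,1) acc=50 (h:4 v:50)
  [2] (1,2) acc=0 (h:0 v:0)
  [3] (0,2) acc=2 (h:1 v:2)
  [3] (1,1) acc=25 (h:2 v:25)
  [3] (1,2) acc=40 (h:4 v:40)
  [4] (0,2) acc=0 (h:0 v:0)
  [4] (1,1) acc=0 (h:0 v:0)
  [4] (1,2) acc=20 (h:2 v:20)

PE[1][2].acc = 20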